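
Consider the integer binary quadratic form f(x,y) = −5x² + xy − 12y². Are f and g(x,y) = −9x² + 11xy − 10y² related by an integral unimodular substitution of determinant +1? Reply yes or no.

D₁ = -239, D₂ = -239
f is negative-definite; reduce −f:
−f: reduced (well bottom): (5,-1,12) with a≤c, −a<b≤a
flip sign back: reduced form of f is (-5,1,-12)
g is negative-definite; reduce −g:
−g: translate: b→7 (≡-11 mod 18), so (9,-11,10)→(9,7,8)
−g: flip: (9,7,8)→(8,-7,9)
−g: reduced (well bottom): (8,-7,9) with a≤c, −a<b≤a
flip sign back: reduced form of g is (-8,7,-9)
reduced forms (-5, 1, -12) vs (-8, 7, -9) ⇒ inequivalent

no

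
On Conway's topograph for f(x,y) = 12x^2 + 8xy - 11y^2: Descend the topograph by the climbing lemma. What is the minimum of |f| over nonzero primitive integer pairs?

river: ρ → (-11,14,9)
river: ρ → (9,22,-3)
river: ρ → (-3,20,16)
river: ρ → (16,12,-7)
river: ρ → (-7,16,12)
river: ρ → (12,8,-11)
closes: descent 0, river 6
min |a| on river = 3

3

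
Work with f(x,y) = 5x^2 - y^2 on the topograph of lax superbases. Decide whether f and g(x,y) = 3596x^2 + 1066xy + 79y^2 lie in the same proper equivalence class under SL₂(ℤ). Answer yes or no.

D₁ = 20, D₂ = 20
river cycle of f (length 2): (-1, 4, 1), (1, 4, -1)
river cycle of g (length 2): (-1, 4, 1), (1, 4, -1)
cycles coincide ⇒ equivalent

yes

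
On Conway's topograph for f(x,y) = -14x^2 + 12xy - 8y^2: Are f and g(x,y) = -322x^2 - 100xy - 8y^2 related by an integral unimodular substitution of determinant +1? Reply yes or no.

D₁ = -304, D₂ = -304
f is negative-definite; reduce −f:
−f: flip: (14,-12,8)→(8,12,14)
−f: translate: b→-4 (≡12 mod 16), so (8,12,14)→(8,-4,10)
−f: reduced (well bottom): (8,-4,10) with a≤c, −a<b≤a
flip sign back: reduced form of f is (-8,4,-10)
g is negative-definite; reduce −g:
−g: flip: (322,100,8)→(8,-100,322)
−g: translate: b→-4 (≡-100 mod 16), so (8,-100,322)→(8,-4,10)
−g: reduced (well bottom): (8,-4,10) with a≤c, −a<b≤a
flip sign back: reduced form of g is (-8,4,-10)
reduced forms (-8, 4, -10) vs (-8, 4, -10) ⇒ equivalent

yes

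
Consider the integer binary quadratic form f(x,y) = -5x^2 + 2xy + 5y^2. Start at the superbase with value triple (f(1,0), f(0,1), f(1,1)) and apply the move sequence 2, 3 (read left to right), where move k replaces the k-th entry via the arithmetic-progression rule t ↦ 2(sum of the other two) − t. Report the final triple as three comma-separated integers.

start (-5,5,2) = (f(1,0),f(0,1),f(1,1))
replace slot 2: 2·((-5)+2) − 5 = -11 → (-5,-11,2)
replace slot 3: 2·((-5)+(-11)) − 2 = -34 → (-5,-11,-34)

-5,-11,-34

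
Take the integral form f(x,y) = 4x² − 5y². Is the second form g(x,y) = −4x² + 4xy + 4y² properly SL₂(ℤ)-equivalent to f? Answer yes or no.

D₁ = 80, D₂ = 80
river cycle of f (length 2): (4, 8, -1), (-1, 8, 4)
river cycle of g (length 2): (4, 4, -4), (-4, 4, 4)
cycles differ ⇒ inequivalent

no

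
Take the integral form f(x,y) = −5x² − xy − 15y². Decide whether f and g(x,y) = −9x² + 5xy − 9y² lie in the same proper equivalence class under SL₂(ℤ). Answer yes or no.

D₁ = -299, D₂ = -299
f is negative-definite; reduce −f:
−f: reduced (well bottom): (5,1,15) with a≤c, −a<b≤a
flip sign back: reduced form of f is (-5,-1,-15)
g is negative-definite; reduce −g:
−g: flip: (9,-5,9)→(9,5,9)
−g: reduced (well bottom): (9,5,9) with a≤c, −a<b≤a
flip sign back: reduced form of g is (-9,-5,-9)
reduced forms (-5, -1, -15) vs (-9, -5, -9) ⇒ inequivalent

no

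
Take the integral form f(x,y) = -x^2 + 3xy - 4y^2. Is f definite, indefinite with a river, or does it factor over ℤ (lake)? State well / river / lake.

D = b²−4ac = 3² − 4·(-1)·(-4) = -7
D < 0 ⇒ definite ⇒ every region one sign ⇒ single well

well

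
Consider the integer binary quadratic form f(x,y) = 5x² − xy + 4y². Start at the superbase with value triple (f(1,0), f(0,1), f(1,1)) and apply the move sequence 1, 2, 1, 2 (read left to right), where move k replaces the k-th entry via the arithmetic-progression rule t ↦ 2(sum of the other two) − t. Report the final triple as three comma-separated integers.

start (5,4,8) = (f(1,0),f(0,1),f(1,1))
replace slot 1: 2·(4+8) − 5 = 19 → (19,4,8)
replace slot 2: 2·(19+8) − 4 = 50 → (19,50,8)
replace slot 1: 2·(50+8) − 19 = 97 → (97,50,8)
replace slot 2: 2·(97+8) − 50 = 160 → (97,160,8)

97,160,8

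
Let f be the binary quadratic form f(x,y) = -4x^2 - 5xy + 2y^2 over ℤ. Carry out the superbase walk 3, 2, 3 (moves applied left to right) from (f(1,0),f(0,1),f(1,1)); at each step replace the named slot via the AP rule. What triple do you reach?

start (-4,2,-7) = (f(1,0),f(0,1),f(1,1))
replace slot 3: 2·((-4)+2) − (-7) = 3 → (-4,2,3)
replace slot 2: 2·((-4)+3) − 2 = -4 → (-4,-4,3)
replace slot 3: 2·((-4)+(-4)) − 3 = -19 → (-4,-4,-19)

-4,-4,-19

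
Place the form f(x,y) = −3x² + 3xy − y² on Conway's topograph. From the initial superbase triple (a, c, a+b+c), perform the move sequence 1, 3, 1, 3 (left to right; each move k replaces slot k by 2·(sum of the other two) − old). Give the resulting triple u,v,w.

start (-3,-1,-1) = (f(1,0),f(0,1),f(1,1))
replace slot 1: 2·((-1)+(-1)) − (-3) = -1 → (-1,-1,-1)
replace slot 3: 2·((-1)+(-1)) − (-1) = -3 → (-1,-1,-3)
replace slot 1: 2·((-1)+(-3)) − (-1) = -7 → (-7,-1,-3)
replace slot 3: 2·((-7)+(-1)) − (-3) = -13 → (-7,-1,-13)

-7,-1,-13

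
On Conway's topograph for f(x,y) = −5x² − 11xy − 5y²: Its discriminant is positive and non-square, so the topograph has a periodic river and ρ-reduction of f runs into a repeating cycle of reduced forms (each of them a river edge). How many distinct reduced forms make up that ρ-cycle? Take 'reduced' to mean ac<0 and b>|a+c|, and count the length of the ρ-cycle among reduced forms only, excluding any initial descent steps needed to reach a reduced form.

D = 21, ⌊√D⌋ = 4
descent: ρ → (-5,1,1)
descent: ρ → (1,3,-3)  [lands on river]
river: ρ → (-3,3,1)
ρ-cycle length = 2 (tail of 2 descent steps not counted)

2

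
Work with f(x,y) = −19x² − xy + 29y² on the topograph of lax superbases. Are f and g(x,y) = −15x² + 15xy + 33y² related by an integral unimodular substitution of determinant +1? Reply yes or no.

D₁ = 2205, D₂ = 2205
river cycle of f (length 4): (-19, 37, 11), (11, 29, -31), (-31, 33, 9), (9, 39, -19)
river cycle of g (length 2): (-15, 45, 3), (3, 45, -15)
cycles differ ⇒ inequivalent

no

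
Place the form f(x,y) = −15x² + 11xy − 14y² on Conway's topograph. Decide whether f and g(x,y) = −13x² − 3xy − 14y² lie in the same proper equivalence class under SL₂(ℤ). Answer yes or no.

D₁ = -719, D₂ = -719
f is negative-definite; reduce −f:
−f: flip: (15,-11,14)→(14,11,15)
−f: reduced (well bottom): (14,11,15) with a≤c, −a<b≤a
flip sign back: reduced form of f is (-14,-11,-15)
g is negative-definite; reduce −g:
−g: reduced (well bottom): (13,3,14) with a≤c, −a<b≤a
flip sign back: reduced form of g is (-13,-3,-14)
reduced forms (-14, -11, -15) vs (-13, -3, -14) ⇒ inequivalent

no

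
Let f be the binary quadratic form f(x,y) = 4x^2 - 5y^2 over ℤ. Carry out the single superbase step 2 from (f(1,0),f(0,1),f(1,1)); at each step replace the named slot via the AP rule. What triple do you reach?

start (4,-5,-1) = (f(1,0),f(0,1),f(1,1))
replace slot 2: 2·(4+(-1)) − (-5) = 11 → (4,11,-1)

4,11,-1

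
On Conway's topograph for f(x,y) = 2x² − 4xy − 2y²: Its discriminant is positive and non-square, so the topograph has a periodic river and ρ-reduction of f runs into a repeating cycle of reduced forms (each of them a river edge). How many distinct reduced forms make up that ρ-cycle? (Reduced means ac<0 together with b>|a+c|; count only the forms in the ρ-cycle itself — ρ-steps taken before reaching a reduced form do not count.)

D = 32, ⌊√D⌋ = 5
descent: ρ → (-2,4,2)  [lands on river]
river: ρ → (2,4,-2)
ρ-cycle length = 2 (tail of 1 descent step not counted)

2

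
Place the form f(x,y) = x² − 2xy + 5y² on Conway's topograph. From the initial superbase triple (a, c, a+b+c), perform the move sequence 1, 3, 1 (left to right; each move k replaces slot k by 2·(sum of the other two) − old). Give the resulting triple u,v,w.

start (1,5,4) = (f(1,0),f(0,1),f(1,1))
replace slot 1: 2·(5+4) − 1 = 17 → (17,5,4)
replace slot 3: 2·(17+5) − 4 = 40 → (17,5,40)
replace slot 1: 2·(5+40) − 17 = 73 → (73,5,40)

73,5,40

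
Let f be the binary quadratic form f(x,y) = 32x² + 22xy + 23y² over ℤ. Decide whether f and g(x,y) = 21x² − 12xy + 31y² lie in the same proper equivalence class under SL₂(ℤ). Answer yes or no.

D₁ = -2460, D₂ = -2460
f: flip: (32,22,23)→(23,-22,32)
f: reduced (well bottom): (23,-22,32) with a≤c, −a<b≤a
g: reduced (well bottom): (21,-12,31) with a≤c, −a<b≤a
reduced forms (23, -22, 32) vs (21, -12, 31) ⇒ inequivalent

no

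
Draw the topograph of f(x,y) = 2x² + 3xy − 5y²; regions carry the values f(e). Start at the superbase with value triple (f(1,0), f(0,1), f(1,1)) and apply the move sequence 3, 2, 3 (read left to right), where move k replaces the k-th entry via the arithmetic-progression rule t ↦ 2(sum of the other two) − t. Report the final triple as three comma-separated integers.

start (2,-5,0) = (f(1,0),f(0,1),f(1,1))
replace slot 3: 2·(2+(-5)) − 0 = -6 → (2,-5,-6)
replace slot 2: 2·(2+(-6)) − (-5) = -3 → (2,-3,-6)
replace slot 3: 2·(2+(-3)) − (-6) = 4 → (2,-3,4)

2,-3,4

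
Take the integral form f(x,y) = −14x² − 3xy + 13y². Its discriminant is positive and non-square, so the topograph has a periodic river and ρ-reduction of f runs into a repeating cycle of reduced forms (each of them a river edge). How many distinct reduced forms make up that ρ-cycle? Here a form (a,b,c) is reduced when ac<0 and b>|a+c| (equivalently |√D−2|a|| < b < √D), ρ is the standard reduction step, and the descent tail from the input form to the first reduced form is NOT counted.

D = 737, ⌊√D⌋ = 27
descent: ρ → (13,3,-14)  [lands on river]
river: ρ → (-14,25,2)
river: ρ → (2,27,-1)
river: ρ → (-1,27,2)
river: ρ → (2,25,-14)
river: ρ → (-14,3,13)
river: ρ → (13,23,-4)
river: ρ → (-4,25,7)
river: ρ → (7,17,-16)
river: ρ → (-16,15,8)
river: ρ → (8,17,-14)
river: ρ → (-14,11,11)
river: ρ → (11,11,-14)
river: ρ → (-14,17,8)
river: ρ → (8,15,-16)
river: ρ → (-16,17,7)
river: ρ → (7,25,-4)
river: ρ → (-4,23,13)
ρ-cycle length = 18 (tail of 1 descent step not counted)

18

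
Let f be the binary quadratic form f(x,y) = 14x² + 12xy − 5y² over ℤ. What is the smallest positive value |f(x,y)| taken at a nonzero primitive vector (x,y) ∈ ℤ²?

river: ρ → (-5,18,5)
river: ρ → (5,12,-14)
river: ρ → (-14,16,3)
river: ρ → (3,20,-2)
river: ρ → (-2,20,3)
river: ρ → (3,16,-14)
river: ρ → (-14,12,5)
river: ρ → (5,18,-5)
river: ρ → (-5,12,14)
river: ρ → (14,16,-3)
river: ρ → (-3,20,2)
river: ρ → (2,20,-3)
river: ρ → (-3,16,14)
river: ρ → (14,12,-5)
closes: descent 0, river 14
min |a| on river = 2

2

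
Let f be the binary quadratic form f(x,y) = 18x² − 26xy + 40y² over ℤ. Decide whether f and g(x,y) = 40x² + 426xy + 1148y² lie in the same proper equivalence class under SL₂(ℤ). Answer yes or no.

D₁ = -2204, D₂ = -2204
f: translate: b→10 (≡-26 mod 36), so (18,-26,40)→(18,10,32)
f: reduced (well bottom): (18,10,32) with a≤c, −a<b≤a
g: translate: b→26 (≡426 mod 80), so (40,426,1148)→(40,26,18)
g: flip: (40,26,18)→(18,-26,40)
g: translate: b→10 (≡-26 mod 36), so (18,-26,40)→(18,10,32)
g: reduced (well bottom): (18,10,32) with a≤c, −a<b≤a
reduced forms (18, 10, 32) vs (18, 10, 32) ⇒ equivalent

yes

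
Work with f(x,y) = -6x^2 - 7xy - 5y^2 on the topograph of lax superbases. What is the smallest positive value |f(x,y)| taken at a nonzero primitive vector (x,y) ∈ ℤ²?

translate: b→-5 (≡7 mod 12), so (6,7,5)→(6,-5,4)
flip: (6,-5,4)→(4,5,6)
translate: b→-3 (≡5 mod 8), so (4,5,6)→(4,-3,5)
reduced (well bottom): (4,-3,5) with a≤c, −a<b≤a
well minimum |f| = |-4| = 4 (negative-definite)

4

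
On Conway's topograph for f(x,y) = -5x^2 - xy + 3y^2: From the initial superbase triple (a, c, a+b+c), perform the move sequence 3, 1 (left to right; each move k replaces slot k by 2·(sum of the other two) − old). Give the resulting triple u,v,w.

start (-5,3,-3) = (f(1,0),f(0,1),f(1,1))
replace slot 3: 2·((-5)+3) − (-3) = -1 → (-5,3,-1)
replace slot 1: 2·(3+(-1)) − (-5) = 9 → (9,3,-1)

9,3,-1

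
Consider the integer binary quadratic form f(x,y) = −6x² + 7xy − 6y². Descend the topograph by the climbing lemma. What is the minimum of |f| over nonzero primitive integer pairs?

translate: b→5 (≡-7 mod 12), so (6,-7,6)→(6,5,5)
flip: (6,5,5)→(5,-5,6)
translate: b→5 (≡-5 mod 10), so (5,-5,6)→(5,5,6)
reduced (well bottom): (5,5,6) with a≤c, −a<b≤a
well minimum |f| = |-5| = 5 (negative-definite)

5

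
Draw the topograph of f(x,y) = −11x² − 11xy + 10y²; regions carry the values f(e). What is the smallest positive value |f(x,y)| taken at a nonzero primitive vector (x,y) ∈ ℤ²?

descent: ρ → (10,11,-11)  [lands on river]
river: ρ → (-11,11,10)
river: ρ → (10,9,-12)
river: ρ → (-12,15,7)
river: ρ → (7,13,-14)
river: ρ → (-14,15,6)
river: ρ → (6,21,-5)
river: ρ → (-5,19,10)
river: ρ → (10,21,-3)
river: ρ → (-3,21,10)
river: ρ → (10,19,-5)
river: ρ → (-5,21,6)
river: ρ → (6,15,-14)
river: ρ → (-14,13,7)
river: ρ → (7,15,-12)
river: ρ → (-12,9,10)
closes: descent 1, river 16
min |a| on river = 3

3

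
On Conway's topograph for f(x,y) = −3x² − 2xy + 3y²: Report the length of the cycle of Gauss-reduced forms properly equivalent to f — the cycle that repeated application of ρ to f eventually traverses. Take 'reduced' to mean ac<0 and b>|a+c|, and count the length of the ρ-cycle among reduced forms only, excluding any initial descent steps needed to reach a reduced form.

D = 40, ⌊√D⌋ = 6
descent: ρ → (3,2,-3)  [lands on river]
river: ρ → (-3,4,2)
river: ρ → (2,4,-3)
river: ρ → (-3,2,3)
river: ρ → (3,4,-2)
river: ρ → (-2,4,3)
ρ-cycle length = 6 (tail of 1 descent step not counted)

6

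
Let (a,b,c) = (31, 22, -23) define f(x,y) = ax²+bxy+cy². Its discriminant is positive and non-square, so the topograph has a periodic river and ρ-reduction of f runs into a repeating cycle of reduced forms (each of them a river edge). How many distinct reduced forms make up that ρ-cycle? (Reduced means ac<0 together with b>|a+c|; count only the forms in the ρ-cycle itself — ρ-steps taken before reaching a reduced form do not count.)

D = 3336, ⌊√D⌋ = 57
river: ρ → (-23,24,30)
river: ρ → (30,36,-17)
river: ρ → (-17,32,34)
river: ρ → (34,36,-15)
river: ρ → (-15,54,7)
river: ρ → (7,44,-50)
river: ρ → (-50,56,1)
river: ρ → (1,56,-50)
river: ρ → (-50,44,7)
river: ρ → (7,54,-15)
river: ρ → (-15,36,34)
river: ρ → (34,32,-17)
river: ρ → (-17,36,30)
river: ρ → (30,24,-23)
river: ρ → (-23,22,31)
river: ρ → (31,40,-14)
river: ρ → (-14,44,25)
river: ρ → (25,56,-2)
river: ρ → (-2,56,25)
river: ρ → (25,44,-14)
river: ρ → (-14,40,31)
river: ρ → (31,22,-23)
ρ-cycle length = 22 (tail of 0 descent steps not counted)

22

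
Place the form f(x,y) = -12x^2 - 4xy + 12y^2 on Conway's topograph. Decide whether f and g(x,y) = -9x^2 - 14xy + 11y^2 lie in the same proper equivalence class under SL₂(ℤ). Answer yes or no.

D₁ = 592, D₂ = 592
river cycle of f (length 6): (12, 4, -12), (-12, 20, 4), (4, 20, -12), (-12, 4, 12), (12, 20, -4), (-4, 20, 12)
river cycle of g (length 6): (11, 14, -9), (-9, 22, 3), (3, 20, -16), (-16, 12, 7), (7, 16, -12), (-12, 8, 11)
cycles differ ⇒ inequivalent

no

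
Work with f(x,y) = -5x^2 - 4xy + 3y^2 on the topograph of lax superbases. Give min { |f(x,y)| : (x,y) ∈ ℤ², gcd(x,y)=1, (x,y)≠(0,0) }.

descent: ρ → (3,4,-5)  [lands on river]
river: ρ → (-5,6,2)
river: ρ → (2,6,-5)
river: ρ → (-5,4,3)
river: ρ → (3,8,-1)
river: ρ → (-1,8,3)
closes: descent 1, river 6
min |a| on river = 1

1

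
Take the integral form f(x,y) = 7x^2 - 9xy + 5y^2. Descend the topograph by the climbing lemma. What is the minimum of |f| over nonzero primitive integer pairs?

translate: b→5 (≡-9 mod 14), so (7,-9,5)→(7,5,3)
flip: (7,5,3)→(3,-5,7)
translate: b→1 (≡-5 mod 6), so (3,-5,7)→(3,1,5)
reduced (well bottom): (3,1,5) with a≤c, −a<b≤a
well minimum = a = 3

3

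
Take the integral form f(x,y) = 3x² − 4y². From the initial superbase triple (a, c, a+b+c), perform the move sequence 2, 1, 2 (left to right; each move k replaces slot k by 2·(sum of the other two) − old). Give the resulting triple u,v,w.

start (3,-4,-1) = (f(1,0),f(0,1),f(1,1))
replace slot 2: 2·(3+(-1)) − (-4) = 8 → (3,8,-1)
replace slot 1: 2·(8+(-1)) − 3 = 11 → (11,8,-1)
replace slot 2: 2·(11+(-1)) − 8 = 12 → (11,12,-1)

11,12,-1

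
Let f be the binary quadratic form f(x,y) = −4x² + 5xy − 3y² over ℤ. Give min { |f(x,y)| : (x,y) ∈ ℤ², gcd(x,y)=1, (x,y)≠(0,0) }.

translate: b→3 (≡-5 mod 8), so (4,-5,3)→(4,3,2)
flip: (4,3,2)→(2,-3,4)
translate: b→1 (≡-3 mod 4), so (2,-3,4)→(2,1,3)
reduced (well bottom): (2,1,3) with a≤c, −a<b≤a
well minimum |f| = |-2| = 2 (negative-definite)

2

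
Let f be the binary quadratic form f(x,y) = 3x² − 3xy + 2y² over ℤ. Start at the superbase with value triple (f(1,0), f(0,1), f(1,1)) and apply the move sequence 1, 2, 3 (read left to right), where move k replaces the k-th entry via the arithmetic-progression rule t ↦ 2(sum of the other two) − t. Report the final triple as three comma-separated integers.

start (3,2,2) = (f(1,0),f(0,1),f(1,1))
replace slot 1: 2·(2+2) − 3 = 5 → (5,2,2)
replace slot 2: 2·(5+2) − 2 = 12 → (5,12,2)
replace slot 3: 2·(5+12) − 2 = 32 → (5,12,32)

5,12,32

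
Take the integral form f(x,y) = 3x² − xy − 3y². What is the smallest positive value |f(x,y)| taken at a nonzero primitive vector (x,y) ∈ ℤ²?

descent: ρ → (-3,1,3)  [lands on river]
river: ρ → (3,5,-1)
river: ρ → (-1,5,3)
river: ρ → (3,1,-3)
river: ρ → (-3,5,1)
river: ρ → (1,5,-3)
closes: descent 1, river 6
min |a| on river = 1

1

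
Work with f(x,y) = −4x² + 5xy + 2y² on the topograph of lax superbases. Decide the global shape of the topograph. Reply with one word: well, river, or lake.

D = b²−4ac = 5² − 4·(-4)·2 = 57
D > 0 non-square ⇒ indefinite ⇒ periodic river

river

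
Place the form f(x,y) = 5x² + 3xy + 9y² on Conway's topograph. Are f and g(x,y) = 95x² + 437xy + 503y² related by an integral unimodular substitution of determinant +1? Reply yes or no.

D₁ = -171, D₂ = -171
f: reduced (well bottom): (5,3,9) with a≤c, −a<b≤a
g: translate: b→57 (≡437 mod 190), so (95,437,503)→(95,57,9)
g: flip: (95,57,9)→(9,-57,95)
g: translate: b→-3 (≡-57 mod 18), so (9,-57,95)→(9,-3,5)
g: flip: (9,-3,5)→(5,3,9)
g: reduced (well bottom): (5,3,9) with a≤c, −a<b≤a
reduced forms (5, 3, 9) vs (5, 3, 9) ⇒ equivalent

yes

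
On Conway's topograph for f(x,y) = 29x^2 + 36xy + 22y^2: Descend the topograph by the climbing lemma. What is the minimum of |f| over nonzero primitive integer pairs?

translate: b→-22 (≡36 mod 58), so (29,36,22)→(29,-22,15)
flip: (29,-22,15)→(15,22,29)
translate: b→-8 (≡22 mod 30), so (15,22,29)→(15,-8,22)
reduced (well bottom): (15,-8,22) with a≤c, −a<b≤a
well minimum = a = 15

15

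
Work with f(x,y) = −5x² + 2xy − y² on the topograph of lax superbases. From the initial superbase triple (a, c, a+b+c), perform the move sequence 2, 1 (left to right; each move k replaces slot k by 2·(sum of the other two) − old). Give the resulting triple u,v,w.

start (-5,-1,-4) = (f(1,0),f(0,1),f(1,1))
replace slot 2: 2·((-5)+(-4)) − (-1) = -17 → (-5,-17,-4)
replace slot 1: 2·((-17)+(-4)) − (-5) = -37 → (-37,-17,-4)

-37,-17,-4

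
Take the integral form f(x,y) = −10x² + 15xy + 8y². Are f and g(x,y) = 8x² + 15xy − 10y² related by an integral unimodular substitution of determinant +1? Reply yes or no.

D₁ = 545, D₂ = 545
river cycle of f (length 8): (8, 17, -8), (-8, 15, 10), (10, 5, -13), (-13, 21, 2), (2, 23, -2), (-2, 21, 13), (13, 5, -10), (-10, 15, 8)
river cycle of g (length 8): (-10, 5, 13), (13, 21, -2), (-2, 23, 2), (2, 21, -13), (-13, 5, 10), (10, 15, -8), (-8, 17, 8), (8, 15, -10)
cycles differ ⇒ inequivalent

no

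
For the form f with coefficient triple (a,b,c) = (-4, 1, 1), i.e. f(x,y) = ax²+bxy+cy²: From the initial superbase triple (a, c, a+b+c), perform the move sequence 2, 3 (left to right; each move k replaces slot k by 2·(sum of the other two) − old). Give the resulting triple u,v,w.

start (-4,1,-2) = (f(1,0),f(0,1),f(1,1))
replace slot 2: 2·((-4)+(-2)) − 1 = -13 → (-4,-13,-2)
replace slot 3: 2·((-4)+(-13)) − (-2) = -32 → (-4,-13,-32)

-4,-13,-32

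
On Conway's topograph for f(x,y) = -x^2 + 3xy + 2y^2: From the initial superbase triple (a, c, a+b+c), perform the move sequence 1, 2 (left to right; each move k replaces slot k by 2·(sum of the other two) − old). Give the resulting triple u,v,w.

start (-1,2,4) = (f(1,0),f(0,1),f(1,1))
replace slot 1: 2·(2+4) − (-1) = 13 → (13,2,4)
replace slot 2: 2·(13+4) − 2 = 32 → (13,32,4)

13,32,4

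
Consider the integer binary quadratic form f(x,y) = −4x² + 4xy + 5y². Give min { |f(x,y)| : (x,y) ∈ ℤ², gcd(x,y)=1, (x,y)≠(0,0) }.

river: ρ → (5,6,-3)
river: ρ → (-3,6,5)
river: ρ → (5,4,-4)
river: ρ → (-4,4,5)
closes: descent 0, river 4
min |a| on river = 3

3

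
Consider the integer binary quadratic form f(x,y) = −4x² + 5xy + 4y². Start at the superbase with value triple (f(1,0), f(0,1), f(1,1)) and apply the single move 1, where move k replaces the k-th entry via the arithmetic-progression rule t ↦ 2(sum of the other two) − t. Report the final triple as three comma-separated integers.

start (-4,4,5) = (f(1,0),f(0,1),f(1,1))
replace slot 1: 2·(4+5) − (-4) = 22 → (22,4,5)

22,4,5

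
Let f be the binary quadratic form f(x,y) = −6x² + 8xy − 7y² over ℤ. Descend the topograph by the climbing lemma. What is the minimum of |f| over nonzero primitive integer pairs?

translate: b→4 (≡-8 mod 12), so (6,-8,7)→(6,4,5)
flip: (6,4,5)→(5,-4,6)
reduced (well bottom): (5,-4,6) with a≤c, −a<b≤a
well minimum |f| = |-5| = 5 (negative-definite)

5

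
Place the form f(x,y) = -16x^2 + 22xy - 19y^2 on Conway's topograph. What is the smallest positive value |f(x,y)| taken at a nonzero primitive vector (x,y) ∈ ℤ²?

translate: b→10 (≡-22 mod 32), so (16,-22,19)→(16,10,13)
flip: (16,10,13)→(13,-10,16)
reduced (well bottom): (13,-10,16) with a≤c, −a<b≤a
well minimum |f| = |-13| = 13 (negative-definite)

13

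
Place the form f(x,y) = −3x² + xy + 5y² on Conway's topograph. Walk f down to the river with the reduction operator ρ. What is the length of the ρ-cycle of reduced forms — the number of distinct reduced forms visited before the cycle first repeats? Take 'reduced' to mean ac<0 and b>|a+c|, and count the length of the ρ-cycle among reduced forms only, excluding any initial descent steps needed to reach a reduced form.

D = 61, ⌊√D⌋ = 7
descent: ρ → (5,-1,-3)
descent: ρ → (-3,7,1)  [lands on river]
river: ρ → (1,7,-3)
river: ρ → (-3,5,3)
river: ρ → (3,7,-1)
river: ρ → (-1,7,3)
river: ρ → (3,5,-3)
ρ-cycle length = 6 (tail of 2 descent steps not counted)

6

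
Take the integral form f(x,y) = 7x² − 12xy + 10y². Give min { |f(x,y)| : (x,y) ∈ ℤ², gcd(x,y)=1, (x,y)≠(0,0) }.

translate: b→2 (≡-12 mod 14), so (7,-12,10)→(7,2,5)
flip: (7,2,5)→(5,-2,7)
reduced (well bottom): (5,-2,7) with a≤c, −a<b≤a
well minimum = a = 5

5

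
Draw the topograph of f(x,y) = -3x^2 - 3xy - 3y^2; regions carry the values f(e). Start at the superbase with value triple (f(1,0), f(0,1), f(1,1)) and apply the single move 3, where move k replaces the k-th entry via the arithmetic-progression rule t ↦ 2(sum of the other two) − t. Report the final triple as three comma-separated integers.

start (-3,-3,-9) = (f(1,0),f(0,1),f(1,1))
replace slot 3: 2·((-3)+(-3)) − (-9) = -3 → (-3,-3,-3)

-3,-3,-3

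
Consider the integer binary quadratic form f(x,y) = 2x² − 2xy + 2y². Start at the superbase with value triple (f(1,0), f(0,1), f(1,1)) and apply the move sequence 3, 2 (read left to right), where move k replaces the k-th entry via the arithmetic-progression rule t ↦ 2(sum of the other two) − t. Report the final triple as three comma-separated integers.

start (2,2,2) = (f(1,0),f(0,1),f(1,1))
replace slot 3: 2·(2+2) − 2 = 6 → (2,2,6)
replace slot 2: 2·(2+6) − 2 = 14 → (2,14,6)

2,14,6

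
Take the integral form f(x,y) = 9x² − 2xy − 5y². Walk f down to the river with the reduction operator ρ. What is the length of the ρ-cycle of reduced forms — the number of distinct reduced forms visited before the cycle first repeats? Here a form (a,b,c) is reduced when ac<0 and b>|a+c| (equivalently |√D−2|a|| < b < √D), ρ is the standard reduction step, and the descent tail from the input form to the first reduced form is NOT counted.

D = 184, ⌊√D⌋ = 13
descent: ρ → (-5,12,2)  [lands on river]
river: ρ → (2,12,-5)
river: ρ → (-5,8,6)
river: ρ → (6,4,-7)
river: ρ → (-7,10,3)
river: ρ → (3,8,-10)
river: ρ → (-10,12,1)
river: ρ → (1,12,-10)
river: ρ → (-10,8,3)
river: ρ → (3,10,-7)
river: ρ → (-7,4,6)
river: ρ → (6,8,-5)
ρ-cycle length = 12 (tail of 1 descent step not counted)

12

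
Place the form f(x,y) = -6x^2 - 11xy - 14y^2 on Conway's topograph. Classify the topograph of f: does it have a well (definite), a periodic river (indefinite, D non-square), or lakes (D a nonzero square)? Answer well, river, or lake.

D = b²−4ac = (-11)² − 4·(-6)·(-14) = -215
D < 0 ⇒ definite ⇒ every region one sign ⇒ single well

well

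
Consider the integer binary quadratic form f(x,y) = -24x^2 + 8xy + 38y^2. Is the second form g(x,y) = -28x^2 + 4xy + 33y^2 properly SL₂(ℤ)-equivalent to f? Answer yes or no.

D₁ = 3712, D₂ = 3712
river cycle of f (length 10): (-24, 56, 6), (6, 52, -42), (-42, 32, 16), (16, 32, -42), (-42, 52, 6), (6, 56, -24), (-24, 40, 22), (22, 48, -16), (-16, 48, 22), (22, 40, -24)
river cycle of g (length 16): (-28, 60, 1), (1, 60, -28), (-28, 52, 9), (9, 56, -16), (-16, 40, 33), (33, 26, -23), (-23, 20, 36), (36, 52, -7), (-7, 60, 4), (4, 60, -7), … (6 more)
cycles differ ⇒ inequivalent

no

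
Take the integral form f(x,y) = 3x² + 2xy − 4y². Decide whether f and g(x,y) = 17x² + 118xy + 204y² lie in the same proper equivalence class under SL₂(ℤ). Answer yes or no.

D₁ = 52, D₂ = 52
river cycle of f (length 10): (-4, 6, 1), (1, 6, -4), (-4, 2, 3), (3, 4, -3), (-3, 2, 4), (4, 6, -1), (-1, 6, 4), (4, 2, -3), (-3, 4, 3), (3, 2, -4)
river cycle of g (length 10): (3, 2, -4), (-4, 6, 1), (1, 6, -4), (-4, 2, 3), (3, 4, -3), (-3, 2, 4), (4, 6, -1), (-1, 6, 4), (4, 2, -3), (-3, 4, 3)
cycles coincide ⇒ equivalent

yes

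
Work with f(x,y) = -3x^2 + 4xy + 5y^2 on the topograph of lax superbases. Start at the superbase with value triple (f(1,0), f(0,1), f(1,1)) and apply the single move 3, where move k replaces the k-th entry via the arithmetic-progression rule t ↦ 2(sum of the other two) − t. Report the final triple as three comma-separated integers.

start (-3,5,6) = (f(1,0),f(0,1),f(1,1))
replace slot 3: 2·((-3)+5) − 6 = -2 → (-3,5,-2)

-3,5,-2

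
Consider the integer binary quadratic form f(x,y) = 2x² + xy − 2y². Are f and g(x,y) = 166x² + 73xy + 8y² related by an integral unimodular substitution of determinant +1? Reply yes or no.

D₁ = 17, D₂ = 17
river cycle of f (length 6): (-2, 3, 1), (1, 3, -2), (-2, 1, 2), (2, 3, -1), (-1, 3, 2), (2, 1, -2)
river cycle of g (length 6): (1, 3, -2), (-2, 1, 2), (2, 3, -1), (-1, 3, 2), (2, 1, -2), (-2, 3, 1)
cycles coincide ⇒ equivalent

yes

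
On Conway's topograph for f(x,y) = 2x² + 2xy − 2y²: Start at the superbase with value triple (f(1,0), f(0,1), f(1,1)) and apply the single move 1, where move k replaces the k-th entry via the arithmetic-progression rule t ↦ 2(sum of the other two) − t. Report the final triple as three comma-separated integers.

start (2,-2,2) = (f(1,0),f(0,1),f(1,1))
replace slot 1: 2·((-2)+2) − 2 = -2 → (-2,-2,2)

-2,-2,2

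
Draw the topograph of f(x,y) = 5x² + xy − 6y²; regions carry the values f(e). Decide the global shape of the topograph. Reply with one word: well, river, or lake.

D = b²−4ac = 1² − 4·5·(-6) = 121
D = 11² is a perfect square ⇒ form factors over ℤ ⇒ lakes

lake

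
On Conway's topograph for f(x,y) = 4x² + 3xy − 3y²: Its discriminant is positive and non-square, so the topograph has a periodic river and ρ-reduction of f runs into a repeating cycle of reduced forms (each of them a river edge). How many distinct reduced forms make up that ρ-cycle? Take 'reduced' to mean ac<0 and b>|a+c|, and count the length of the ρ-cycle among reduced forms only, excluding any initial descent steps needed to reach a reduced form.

D = 57, ⌊√D⌋ = 7
river: ρ → (-3,3,4)
river: ρ → (4,5,-2)
river: ρ → (-2,7,1)
river: ρ → (1,7,-2)
river: ρ → (-2,5,4)
river: ρ → (4,3,-3)
ρ-cycle length = 6 (tail of 0 descent steps not counted)

6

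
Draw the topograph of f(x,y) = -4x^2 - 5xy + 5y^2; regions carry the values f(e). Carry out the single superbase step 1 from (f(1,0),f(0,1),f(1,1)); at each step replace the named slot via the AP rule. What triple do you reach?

start (-4,5,-4) = (f(1,0),f(0,1),f(1,1))
replace slot 1: 2·(5+(-4)) − (-4) = 6 → (6,5,-4)

6,5,-4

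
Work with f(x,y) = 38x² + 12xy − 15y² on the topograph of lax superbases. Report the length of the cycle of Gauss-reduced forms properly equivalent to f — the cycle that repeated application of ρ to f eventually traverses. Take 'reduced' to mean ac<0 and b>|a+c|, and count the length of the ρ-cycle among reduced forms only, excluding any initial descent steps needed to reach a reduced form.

D = 2424, ⌊√D⌋ = 49
descent: ρ → (-15,48,2)  [lands on river]
river: ρ → (2,48,-15)
river: ρ → (-15,42,11)
river: ρ → (11,46,-7)
river: ρ → (-7,38,35)
river: ρ → (35,32,-10)
river: ρ → (-10,48,3)
river: ρ → (3,48,-10)
river: ρ → (-10,32,35)
river: ρ → (35,38,-7)
river: ρ → (-7,46,11)
river: ρ → (11,42,-15)
ρ-cycle length = 12 (tail of 1 descent step not counted)

12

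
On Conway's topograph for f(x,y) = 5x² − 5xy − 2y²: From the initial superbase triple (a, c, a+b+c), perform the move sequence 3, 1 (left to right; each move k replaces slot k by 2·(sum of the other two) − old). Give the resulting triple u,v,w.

start (5,-2,-2) = (f(1,0),f(0,1),f(1,1))
replace slot 3: 2·(5+(-2)) − (-2) = 8 → (5,-2,8)
replace slot 1: 2·((-2)+8) − 5 = 7 → (7,-2,8)

7,-2,8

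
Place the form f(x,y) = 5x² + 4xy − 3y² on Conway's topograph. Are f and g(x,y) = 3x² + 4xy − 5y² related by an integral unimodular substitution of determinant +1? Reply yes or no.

D₁ = 76, D₂ = 76
river cycle of f (length 6): (-3, 8, 1), (1, 8, -3), (-3, 4, 5), (5, 6, -2), (-2, 6, 5), (5, 4, -3)
river cycle of g (length 6): (-5, 6, 2), (2, 6, -5), (-5, 4, 3), (3, 8, -1), (-1, 8, 3), (3, 4, -5)
cycles differ ⇒ inequivalent

no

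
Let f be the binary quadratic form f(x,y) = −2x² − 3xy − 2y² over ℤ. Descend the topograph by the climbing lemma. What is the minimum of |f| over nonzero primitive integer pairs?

translate: b→-1 (≡3 mod 4), so (2,3,2)→(2,-1,1)
flip: (2,-1,1)→(1,1,2)
reduced (well bottom): (1,1,2) with a≤c, −a<b≤a
well minimum |f| = |-1| = 1 (negative-definite)

1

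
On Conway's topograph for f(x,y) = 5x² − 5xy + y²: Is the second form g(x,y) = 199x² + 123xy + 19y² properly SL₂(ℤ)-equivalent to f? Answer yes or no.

D₁ = 5, D₂ = 5
river cycle of f (length 2): (1, 1, -1), (-1, 1, 1)
river cycle of g (length 2): (1, 1, -1), (-1, 1, 1)
cycles coincide ⇒ equivalent

yes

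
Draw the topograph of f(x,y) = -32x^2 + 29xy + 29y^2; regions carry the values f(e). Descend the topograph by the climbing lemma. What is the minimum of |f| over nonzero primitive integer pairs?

river: ρ → (29,29,-32)
river: ρ → (-32,35,26)
river: ρ → (26,17,-41)
river: ρ → (-41,65,2)
river: ρ → (2,67,-8)
river: ρ → (-8,61,26)
river: ρ → (26,43,-26)
river: ρ → (-26,61,8)
river: ρ → (8,67,-2)
river: ρ → (-2,65,41)
river: ρ → (41,17,-26)
river: ρ → (-26,35,32)
river: ρ → (32,29,-29)
river: ρ → (-29,29,32)
river: ρ → (32,35,-26)
river: ρ → (-26,17,41)
river: ρ → (41,65,-2)
river: ρ → (-2,67,8)
river: ρ → (8,61,-26)
river: ρ → (-26,43,26)
river: ρ → (26,61,-8)
river: ρ → (-8,67,2)
river: ρ → (2,65,-41)
river: ρ → (-41,17,26)
river: ρ → (26,35,-32)
river: ρ → (-32,29,29)
closes: descent 0, river 26
min |a| on river = 2

2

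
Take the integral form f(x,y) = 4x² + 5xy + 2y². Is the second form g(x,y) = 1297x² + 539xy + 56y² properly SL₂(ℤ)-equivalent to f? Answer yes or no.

D₁ = -7, D₂ = -7
f: translate: b→-3 (≡5 mod 8), so (4,5,2)→(4,-3,1)
f: flip: (4,-3,1)→(1,3,4)
f: translate: b→1 (≡3 mod 2), so (1,3,4)→(1,1,2)
f: reduced (well bottom): (1,1,2) with a≤c, −a<b≤a
g: flip: (1297,539,56)→(56,-539,1297)
g: translate: b→21 (≡-539 mod 112), so (56,-539,1297)→(56,21,2)
g: flip: (56,21,2)→(2,-21,56)
g: translate: b→-1 (≡-21 mod 4), so (2,-21,56)→(2,-1,1)
g: flip: (2,-1,1)→(1,1,2)
g: reduced (well bottom): (1,1,2) with a≤c, −a<b≤a
reduced forms (1, 1, 2) vs (1, 1, 2) ⇒ equivalent

yes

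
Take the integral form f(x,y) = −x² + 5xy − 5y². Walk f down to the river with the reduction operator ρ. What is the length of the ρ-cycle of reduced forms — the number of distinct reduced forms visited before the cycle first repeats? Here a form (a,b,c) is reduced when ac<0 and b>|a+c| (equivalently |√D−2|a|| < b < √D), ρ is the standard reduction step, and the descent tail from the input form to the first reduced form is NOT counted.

D = 5, ⌊√D⌋ = 2
descent: ρ → (-5,5,-1)
descent: ρ → (-1,1,1)  [lands on river]
river: ρ → (1,1,-1)
ρ-cycle length = 2 (tail of 2 descent steps not counted)

2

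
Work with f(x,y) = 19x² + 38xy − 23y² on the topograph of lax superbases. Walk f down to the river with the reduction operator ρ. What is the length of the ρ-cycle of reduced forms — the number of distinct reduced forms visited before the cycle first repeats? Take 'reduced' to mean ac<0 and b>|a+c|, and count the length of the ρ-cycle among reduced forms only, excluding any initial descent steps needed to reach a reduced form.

D = 3192, ⌊√D⌋ = 56
river: ρ → (-23,54,3)
river: ρ → (3,54,-23)
river: ρ → (-23,38,19)
river: ρ → (19,38,-23)
ρ-cycle length = 4 (tail of 0 descent steps not counted)

4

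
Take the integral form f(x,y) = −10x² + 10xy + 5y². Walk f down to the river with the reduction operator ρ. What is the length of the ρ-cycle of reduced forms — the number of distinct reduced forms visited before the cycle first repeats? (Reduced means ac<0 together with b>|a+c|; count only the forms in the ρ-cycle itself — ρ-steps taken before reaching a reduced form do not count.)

D = 300, ⌊√D⌋ = 17
river: ρ → (5,10,-10)
river: ρ → (-10,10,5)
ρ-cycle length = 2 (tail of 0 descent steps not counted)

2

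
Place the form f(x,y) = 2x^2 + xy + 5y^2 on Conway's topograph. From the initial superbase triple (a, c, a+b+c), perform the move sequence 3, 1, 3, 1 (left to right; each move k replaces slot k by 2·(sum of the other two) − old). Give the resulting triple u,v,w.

start (2,5,8) = (f(1,0),f(0,1),f(1,1))
replace slot 3: 2·(2+5) − 8 = 6 → (2,5,6)
replace slot 1: 2·(5+6) − 2 = 20 → (20,5,6)
replace slot 3: 2·(20+5) − 6 = 44 → (20,5,44)
replace slot 1: 2·(5+44) − 20 = 78 → (78,5,44)

78,5,44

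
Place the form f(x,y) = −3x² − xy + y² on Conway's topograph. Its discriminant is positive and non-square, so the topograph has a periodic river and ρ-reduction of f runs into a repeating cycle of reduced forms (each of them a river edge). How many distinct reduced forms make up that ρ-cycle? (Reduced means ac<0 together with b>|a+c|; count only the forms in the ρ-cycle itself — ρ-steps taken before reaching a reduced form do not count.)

D = 13, ⌊√D⌋ = 3
descent: ρ → (1,3,-1)  [lands on river]
river: ρ → (-1,3,1)
ρ-cycle length = 2 (tail of 1 descent step not counted)

2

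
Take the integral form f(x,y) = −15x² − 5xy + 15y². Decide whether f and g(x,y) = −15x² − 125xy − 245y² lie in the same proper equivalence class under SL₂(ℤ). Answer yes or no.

D₁ = 925, D₂ = 925
river cycle of f (length 6): (15, 5, -15), (-15, 25, 5), (5, 25, -15), (-15, 5, 15), (15, 25, -5), (-5, 25, 15)
river cycle of g (length 6): (-15, 25, 5), (5, 25, -15), (-15, 5, 15), (15, 25, -5), (-5, 25, 15), (15, 5, -15)
cycles coincide ⇒ equivalent

yes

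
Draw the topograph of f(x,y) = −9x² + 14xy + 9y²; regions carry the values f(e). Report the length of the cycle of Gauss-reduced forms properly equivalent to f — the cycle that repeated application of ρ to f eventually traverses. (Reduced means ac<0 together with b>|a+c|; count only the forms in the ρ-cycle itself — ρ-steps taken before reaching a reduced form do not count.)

D = 520, ⌊√D⌋ = 22
river: ρ → (9,22,-1)
river: ρ → (-1,22,9)
river: ρ → (9,14,-9)
river: ρ → (-9,22,1)
river: ρ → (1,22,-9)
river: ρ → (-9,14,9)
ρ-cycle length = 6 (tail of 0 descent steps not counted)

6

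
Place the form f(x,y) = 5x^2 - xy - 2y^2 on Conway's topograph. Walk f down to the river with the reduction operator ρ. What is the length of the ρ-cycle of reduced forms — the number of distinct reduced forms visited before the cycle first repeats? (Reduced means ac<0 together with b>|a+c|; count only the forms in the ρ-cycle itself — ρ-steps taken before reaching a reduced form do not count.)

D = 41, ⌊√D⌋ = 6
descent: ρ → (-2,5,2)  [lands on river]
river: ρ → (2,3,-4)
river: ρ → (-4,5,1)
river: ρ → (1,5,-4)
river: ρ → (-4,3,2)
river: ρ → (2,5,-2)
river: ρ → (-2,3,4)
river: ρ → (4,5,-1)
river: ρ → (-1,5,4)
river: ρ → (4,3,-2)
ρ-cycle length = 10 (tail of 1 descent step not counted)

10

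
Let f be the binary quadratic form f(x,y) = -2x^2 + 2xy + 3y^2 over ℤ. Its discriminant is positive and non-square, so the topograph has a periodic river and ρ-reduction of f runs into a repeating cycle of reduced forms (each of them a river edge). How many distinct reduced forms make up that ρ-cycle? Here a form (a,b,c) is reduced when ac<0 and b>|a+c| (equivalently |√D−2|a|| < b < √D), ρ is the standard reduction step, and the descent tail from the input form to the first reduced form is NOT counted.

D = 28, ⌊√D⌋ = 5
river: ρ → (3,4,-1)
river: ρ → (-1,4,3)
river: ρ → (3,2,-2)
river: ρ → (-2,2,3)
ρ-cycle length = 4 (tail of 0 descent steps not counted)

4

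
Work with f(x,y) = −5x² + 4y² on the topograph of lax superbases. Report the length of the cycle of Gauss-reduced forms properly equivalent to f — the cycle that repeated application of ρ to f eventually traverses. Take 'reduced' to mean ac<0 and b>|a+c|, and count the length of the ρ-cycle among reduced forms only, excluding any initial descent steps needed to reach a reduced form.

D = 80, ⌊√D⌋ = 8
descent: ρ → (4,8,-1)  [lands on river]
river: ρ → (-1,8,4)
ρ-cycle length = 2 (tail of 1 descent step not counted)

2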